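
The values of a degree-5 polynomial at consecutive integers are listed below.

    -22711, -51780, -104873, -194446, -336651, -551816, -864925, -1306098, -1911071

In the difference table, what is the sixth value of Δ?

D1: -29069, -53093, -89573, -142205, -215165, -313109, -441173, -604973
D2: -24024, -36480, -52632, -72960, -97944, -128064, -163800
D3: -12456, -16152, -20328, -24984, -30120, -35736
D4: -3696, -4176, -4656, -5136, -5616
D5: -480, -480, -480, -480

-313109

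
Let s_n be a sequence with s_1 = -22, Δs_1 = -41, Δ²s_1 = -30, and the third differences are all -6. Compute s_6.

Build the table forward from the leading diagonal:
Third differences: -6, -6, -6, -6, -6, -6
Second differences: -30, -36, -42, -48, -54, -60
First differences: -41, -71, -107, -149, -197, -251
s: -22, -63, -134, -241, -390, -587

-587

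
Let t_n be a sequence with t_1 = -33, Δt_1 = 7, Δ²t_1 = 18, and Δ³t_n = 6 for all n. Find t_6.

242

Build the table forward from the leading diagonal:
Δ³: 6  6  6  6  6  6
Δ²: 18  24  30  36  42  48
Δ: 7  25  49  79  115  157
t: -33  -26  -1  48  127  242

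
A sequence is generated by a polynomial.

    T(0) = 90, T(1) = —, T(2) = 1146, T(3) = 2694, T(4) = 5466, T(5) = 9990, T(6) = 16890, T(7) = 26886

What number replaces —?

390

Using the last 6 terms:
D1: 1548, 2772, 4524, 6900, 9996
D2: 1224, 1752, 2376, 3096
D3: 528, 624, 720
D4: 96, 96
Constant fourth difference = 96.
Extend backward: 528 − 96 = 432;  1224 − 432 = 792;  1548 − 792 = 756;  1146 − 756 = 390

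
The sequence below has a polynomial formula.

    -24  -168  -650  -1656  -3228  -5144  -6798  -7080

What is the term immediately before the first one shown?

-8

D1: -144, -482, -1006, -1572, -1916, -1654, -282
D2: -338, -524, -566, -344, 262, 1372
D3: -186, -42, 222, 606, 1110
D4: 144, 264, 384, 504
D5: 120, 120, 120
The fifth differences are constant at 120.
Work back: 144 − 120 = 24;  -186 − 24 = -210;  -338 + 210 = -128;  -144 + 128 = -16;  -24 + 16 = -8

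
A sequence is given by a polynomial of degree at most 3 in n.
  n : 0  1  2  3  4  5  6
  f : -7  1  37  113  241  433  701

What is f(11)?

D1: 8, 36, 76, 128, 192, 268
D2: 28, 40, 52, 64, 76
D3: 12, 12, 12, 12
Third differences constant at 12.
76 + 12 = 88;  268 + 88 = 356;  701 + 356 = 1057
88 + 12 = 100;  356 + 100 = 456;  1057 + 456 = 1513
100 + 12 = 112;  456 + 112 = 568;  1513 + 568 = 2081
112 + 12 = 124;  568 + 124 = 692;  2081 + 692 = 2773
124 + 12 = 136;  692 + 136 = 828;  2773 + 828 = 3601

3601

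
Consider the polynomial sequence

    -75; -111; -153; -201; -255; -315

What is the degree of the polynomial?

2

Δ: -36, -42, -48, -54, -60
Δ²: -6, -6, -6, -6
The second differences are constant, so the polynomial has degree 2.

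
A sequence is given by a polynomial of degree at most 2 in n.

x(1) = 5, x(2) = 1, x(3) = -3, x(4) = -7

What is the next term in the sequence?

-11

-4, -4, -4
First differences constant at -4.
-7 − 4 = -11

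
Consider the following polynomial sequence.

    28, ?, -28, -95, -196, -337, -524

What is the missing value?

11

Using the last 5 terms:
First differences: -67, -101, -141, -187
Second differences: -34, -40, -46
Third differences: -6, -6
Constant third difference = -6.
Extend backward: -34 + 6 = -28;  -67 + 28 = -39;  -28 + 39 = 11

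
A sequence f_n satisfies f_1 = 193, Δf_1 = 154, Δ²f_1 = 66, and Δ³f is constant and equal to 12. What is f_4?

Build the table forward from the leading diagonal:
D3: 12  12  12  12
D2: 66  78  90  102
D1: 154  220  298  388
f: 193  347  567  865

865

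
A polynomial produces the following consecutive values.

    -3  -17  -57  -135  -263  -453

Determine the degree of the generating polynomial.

D1: -14, -40, -78, -128, -190
D2: -26, -38, -50, -62
D3: -12, -12, -12
The third differences are constant, so the polynomial has degree 3.

3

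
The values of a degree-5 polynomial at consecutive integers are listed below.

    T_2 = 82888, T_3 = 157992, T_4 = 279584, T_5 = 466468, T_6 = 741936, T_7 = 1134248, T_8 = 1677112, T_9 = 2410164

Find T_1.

39476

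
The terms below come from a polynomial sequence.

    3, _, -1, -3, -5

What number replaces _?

1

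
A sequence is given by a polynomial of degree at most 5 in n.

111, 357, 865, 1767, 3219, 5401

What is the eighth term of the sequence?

D1: 246, 508, 902, 1452, 2182
D2: 262, 394, 550, 730
D3: 132, 156, 180
D4: 24, 24
The fourth differences are constant (24).
180 + 24 = 204;  730 + 204 = 934;  2182 + 934 = 3116;  5401 + 3116 = 8517
204 + 24 = 228;  934 + 228 = 1162;  3116 + 1162 = 4278;  8517 + 4278 = 12795

12795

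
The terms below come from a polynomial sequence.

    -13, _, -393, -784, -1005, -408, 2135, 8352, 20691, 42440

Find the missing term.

Using the last 8 terms:
D1: -391  -221  597  2543  6217  12339  21749
D2: 170  818  1946  3674  6122  9410
D3: 648  1128  1728  2448  3288
D4: 480  600  720  840
D5: 120  120  120
Constant fifth difference = 120.
Extend backward: 480 − 120 = 360;  648 − 360 = 288;  170 − 288 = -118;  -391 + 118 = -273;  -393 + 273 = -120

-120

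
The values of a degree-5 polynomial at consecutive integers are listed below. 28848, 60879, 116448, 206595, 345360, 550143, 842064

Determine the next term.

32031 , 55569 , 90147 , 138765 , 204783 , 291921
23538 , 34578 , 48618 , 66018 , 87138
11040 , 14040 , 17400 , 21120
3000 , 3360 , 3720
360 , 360
The fifth differences are constant (360).
3720 + 360 = 4080;  21120 + 4080 = 25200;  87138 + 25200 = 112338;  291921 + 112338 = 404259;  842064 + 404259 = 1246323

1246323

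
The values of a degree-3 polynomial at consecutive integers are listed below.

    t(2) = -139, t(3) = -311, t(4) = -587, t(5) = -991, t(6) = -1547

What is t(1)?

-47

First differences: -172, -276, -404, -556
Second differences: -104, -128, -152
Third differences: -24, -24
The third differences are constant at -24.
Work back: -104 + 24 = -80;  -172 + 80 = -92;  -139 + 92 = -47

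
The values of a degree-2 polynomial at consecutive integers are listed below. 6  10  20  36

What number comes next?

Δ: 4 , 10 , 16
Δ²: 6 , 6
Constant second difference = 6, so extend:
16 + 6 = 22;  36 + 22 = 58

58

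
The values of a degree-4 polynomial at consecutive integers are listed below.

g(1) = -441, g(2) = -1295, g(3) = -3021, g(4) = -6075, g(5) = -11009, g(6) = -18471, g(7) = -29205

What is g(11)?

Δ: -854, -1726, -3054, -4934, -7462, -10734
Δ²: -872, -1328, -1880, -2528, -3272
Δ³: -456, -552, -648, -744
Δ⁴: -96, -96, -96
The fourth differences are constant (-96).
-744 − 96 = -840;  -3272 − 840 = -4112;  -10734 − 4112 = -14846;  -29205 − 14846 = -44051
-840 − 96 = -936;  -4112 − 936 = -5048;  -14846 − 5048 = -19894;  -44051 − 19894 = -63945
-936 − 96 = -1032;  -5048 − 1032 = -6080;  -19894 − 6080 = -25974;  -63945 − 25974 = -89919
-1032 − 96 = -1128;  -6080 − 1128 = -7208;  -25974 − 7208 = -33182;  -89919 − 33182 = -123101

-123101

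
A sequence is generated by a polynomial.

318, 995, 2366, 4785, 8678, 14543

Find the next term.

Δ: 677, 1371, 2419, 3893, 5865
Δ²: 694, 1048, 1474, 1972
Δ³: 354, 426, 498
Δ⁴: 72, 72
Constant fourth difference = 72, so extend:
498 + 72 = 570;  1972 + 570 = 2542;  5865 + 2542 = 8407;  14543 + 8407 = 22950

22950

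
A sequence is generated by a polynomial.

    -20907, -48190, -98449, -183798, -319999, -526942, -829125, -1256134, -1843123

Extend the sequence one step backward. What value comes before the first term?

-7654

First differences: -27283, -50259, -85349, -136201, -206943, -302183, -427009, -586989
Second differences: -22976, -35090, -50852, -70742, -95240, -124826, -159980
Third differences: -12114, -15762, -19890, -24498, -29586, -35154
Fourth differences: -3648, -4128, -4608, -5088, -5568
Fifth differences: -480, -480, -480, -480
The fifth differences are constant at -480.
Work back: -3648 + 480 = -3168;  -12114 + 3168 = -8946;  -22976 + 8946 = -14030;  -27283 + 14030 = -13253;  -20907 + 13253 = -7654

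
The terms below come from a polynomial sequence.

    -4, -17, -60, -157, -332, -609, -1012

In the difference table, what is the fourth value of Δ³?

-24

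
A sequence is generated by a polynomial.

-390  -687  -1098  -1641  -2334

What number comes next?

D1: -297  -411  -543  -693
D2: -114  -132  -150
D3: -18  -18
The third differences are constant (-18).
-150 − 18 = -168;  -693 − 168 = -861;  -2334 − 861 = -3195

-3195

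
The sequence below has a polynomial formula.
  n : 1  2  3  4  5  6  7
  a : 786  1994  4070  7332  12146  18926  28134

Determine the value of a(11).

D1: 1208  2076  3262  4814  6780  9208
D2: 868  1186  1552  1966  2428
D3: 318  366  414  462
D4: 48  48  48
Fourth differences constant at 48.
462 + 48 = 510;  2428 + 510 = 2938;  9208 + 2938 = 12146;  28134 + 12146 = 40280
510 + 48 = 558;  2938 + 558 = 3496;  12146 + 3496 = 15642;  40280 + 15642 = 55922
558 + 48 = 606;  3496 + 606 = 4102;  15642 + 4102 = 19744;  55922 + 19744 = 75666
606 + 48 = 654;  4102 + 654 = 4756;  19744 + 4756 = 24500;  75666 + 24500 = 100166

100166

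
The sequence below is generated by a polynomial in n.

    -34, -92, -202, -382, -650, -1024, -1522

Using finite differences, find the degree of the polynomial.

D1: -58, -110, -180, -268, -374, -498
D2: -52, -70, -88, -106, -124
D3: -18, -18, -18, -18
The third differences are constant, so the polynomial has degree 3.

3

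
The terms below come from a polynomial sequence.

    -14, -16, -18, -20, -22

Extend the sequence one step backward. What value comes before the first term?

-12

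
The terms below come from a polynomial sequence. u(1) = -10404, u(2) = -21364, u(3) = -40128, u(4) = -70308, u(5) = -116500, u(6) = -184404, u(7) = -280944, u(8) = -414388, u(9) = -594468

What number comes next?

-832500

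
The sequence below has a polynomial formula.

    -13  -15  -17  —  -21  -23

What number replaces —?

Using the first 3 terms:
-2, -2
Constant first difference = -2.
Extend forward: -17 − 2 = -19

-19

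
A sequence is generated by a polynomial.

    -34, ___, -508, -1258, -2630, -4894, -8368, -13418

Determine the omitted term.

Using the last 6 terms:
-750  -1372  -2264  -3474  -5050
-622  -892  -1210  -1576
-270  -318  -366
-48  -48
Constant fourth difference = -48.
Extend backward: -270 + 48 = -222;  -622 + 222 = -400;  -750 + 400 = -350;  -508 + 350 = -158

-158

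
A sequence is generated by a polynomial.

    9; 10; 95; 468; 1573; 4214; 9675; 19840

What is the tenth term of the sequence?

65538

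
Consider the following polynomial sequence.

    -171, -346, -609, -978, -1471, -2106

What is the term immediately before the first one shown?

-66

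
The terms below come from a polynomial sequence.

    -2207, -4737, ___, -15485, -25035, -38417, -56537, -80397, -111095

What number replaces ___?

Using the last 6 terms:
D1: -9550  -13382  -18120  -23860  -30698
D2: -3832  -4738  -5740  -6838
D3: -906  -1002  -1098
D4: -96  -96
Constant fourth difference = -96.
Extend backward: -906 + 96 = -810;  -3832 + 810 = -3022;  -9550 + 3022 = -6528;  -15485 + 6528 = -8957

-8957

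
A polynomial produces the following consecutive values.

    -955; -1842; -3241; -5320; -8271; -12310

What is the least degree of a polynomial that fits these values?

D1: -887, -1399, -2079, -2951, -4039
D2: -512, -680, -872, -1088
D3: -168, -192, -216
D4: -24, -24
The fourth differences are constant, so the polynomial has degree 4.

4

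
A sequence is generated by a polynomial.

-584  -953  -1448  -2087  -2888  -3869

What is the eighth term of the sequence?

-6443

First differences: -369, -495, -639, -801, -981
Second differences: -126, -144, -162, -180
Third differences: -18, -18, -18
Constant third difference = -18, so extend:
-180 − 18 = -198;  -981 − 198 = -1179;  -3869 − 1179 = -5048
-198 − 18 = -216;  -1179 − 216 = -1395;  -5048 − 1395 = -6443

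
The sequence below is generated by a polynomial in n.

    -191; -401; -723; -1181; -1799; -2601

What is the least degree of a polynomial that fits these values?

3

-210, -322, -458, -618, -802
-112, -136, -160, -184
-24, -24, -24
The third differences are constant, so the polynomial has degree 3.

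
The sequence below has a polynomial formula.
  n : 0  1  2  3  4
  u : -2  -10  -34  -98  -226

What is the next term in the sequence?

-442

D1: -8 , -24 , -64 , -128
D2: -16 , -40 , -64
D3: -24 , -24
Constant third difference = -24, so extend:
-64 − 24 = -88;  -128 − 88 = -216;  -226 − 216 = -442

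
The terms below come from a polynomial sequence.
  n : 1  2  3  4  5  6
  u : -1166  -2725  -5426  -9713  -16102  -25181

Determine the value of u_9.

Δ: -1559  -2701  -4287  -6389  -9079
Δ²: -1142  -1586  -2102  -2690
Δ³: -444  -516  -588
Δ⁴: -72  -72
Constant fourth difference = -72, so extend:
-588 − 72 = -660;  -2690 − 660 = -3350;  -9079 − 3350 = -12429;  -25181 − 12429 = -37610
-660 − 72 = -732;  -3350 − 732 = -4082;  -12429 − 4082 = -16511;  -37610 − 16511 = -54121
-732 − 72 = -804;  -4082 − 804 = -4886;  -16511 − 4886 = -21397;  -54121 − 21397 = -75518

-75518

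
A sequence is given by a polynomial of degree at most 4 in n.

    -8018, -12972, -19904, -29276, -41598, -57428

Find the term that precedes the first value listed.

-4628

Δ: -4954  -6932  -9372  -12322  -15830
Δ²: -1978  -2440  -2950  -3508
Δ³: -462  -510  -558
Δ⁴: -48  -48
The fourth differences are constant at -48.
Work back: -462 + 48 = -414;  -1978 + 414 = -1564;  -4954 + 1564 = -3390;  -8018 + 3390 = -4628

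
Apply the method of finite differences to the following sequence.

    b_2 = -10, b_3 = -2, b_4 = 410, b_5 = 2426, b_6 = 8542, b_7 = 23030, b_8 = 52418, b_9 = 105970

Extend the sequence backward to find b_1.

D1: 8  412  2016  6116  14488  29388  53552
D2: 404  1604  4100  8372  14900  24164
D3: 1200  2496  4272  6528  9264
D4: 1296  1776  2256  2736
D5: 480  480  480
The fifth differences are constant at 480.
Work back: 1296 − 480 = 816;  1200 − 816 = 384;  404 − 384 = 20;  8 − 20 = -12;  -10 + 12 = 2

2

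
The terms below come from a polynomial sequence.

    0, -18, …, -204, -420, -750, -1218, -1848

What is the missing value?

-78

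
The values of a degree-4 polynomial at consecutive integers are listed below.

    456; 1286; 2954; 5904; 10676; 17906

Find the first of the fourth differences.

First differences: 830, 1668, 2950, 4772, 7230
Second differences: 838, 1282, 1822, 2458
Third differences: 444, 540, 636
Fourth differences: 96, 96

96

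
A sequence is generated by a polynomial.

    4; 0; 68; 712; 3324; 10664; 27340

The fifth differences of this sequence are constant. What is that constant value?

D1: -4, 68, 644, 2612, 7340, 16676
D2: 72, 576, 1968, 4728, 9336
D3: 504, 1392, 2760, 4608
D4: 888, 1368, 1848
D5: 480, 480

480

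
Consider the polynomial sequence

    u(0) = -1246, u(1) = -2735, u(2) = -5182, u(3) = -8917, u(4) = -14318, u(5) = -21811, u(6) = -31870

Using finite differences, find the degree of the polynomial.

-1489, -2447, -3735, -5401, -7493, -10059
-958, -1288, -1666, -2092, -2566
-330, -378, -426, -474
-48, -48, -48
The fourth differences are constant, so the polynomial has degree 4.

4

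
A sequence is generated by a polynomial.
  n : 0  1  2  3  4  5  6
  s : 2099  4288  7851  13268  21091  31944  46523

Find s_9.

2189  3563  5417  7823  10853  14579
1374  1854  2406  3030  3726
480  552  624  696
72  72  72
Constant fourth difference = 72, so extend:
696 + 72 = 768;  3726 + 768 = 4494;  14579 + 4494 = 19073;  46523 + 19073 = 65596
768 + 72 = 840;  4494 + 840 = 5334;  19073 + 5334 = 24407;  65596 + 24407 = 90003
840 + 72 = 912;  5334 + 912 = 6246;  24407 + 6246 = 30653;  90003 + 30653 = 120656

120656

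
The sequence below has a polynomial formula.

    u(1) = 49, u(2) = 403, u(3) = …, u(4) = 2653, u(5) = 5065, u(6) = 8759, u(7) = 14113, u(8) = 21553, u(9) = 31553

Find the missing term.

1193

Using the last 6 terms:
D1: 2412  3694  5354  7440  10000
D2: 1282  1660  2086  2560
D3: 378  426  474
D4: 48  48
Constant fourth difference = 48.
Extend backward: 378 − 48 = 330;  1282 − 330 = 952;  2412 − 952 = 1460;  2653 − 1460 = 1193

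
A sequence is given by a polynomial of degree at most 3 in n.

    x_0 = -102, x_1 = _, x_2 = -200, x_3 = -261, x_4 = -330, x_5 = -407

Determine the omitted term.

-147

Using the last 4 terms:
Δ: -61  -69  -77
Δ²: -8  -8
Constant second difference = -8.
Extend backward: -61 + 8 = -53;  -200 + 53 = -147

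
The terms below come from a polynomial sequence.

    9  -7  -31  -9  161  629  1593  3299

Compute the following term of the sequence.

6041

D1: -16 , -24 , 22 , 170 , 468 , 964 , 1706
D2: -8 , 46 , 148 , 298 , 496 , 742
D3: 54 , 102 , 150 , 198 , 246
D4: 48 , 48 , 48 , 48
Fourth differences constant at 48.
246 + 48 = 294;  742 + 294 = 1036;  1706 + 1036 = 2742;  3299 + 2742 = 6041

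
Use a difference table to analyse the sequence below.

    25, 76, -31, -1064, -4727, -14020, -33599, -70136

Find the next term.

Δ: 51, -107, -1033, -3663, -9293, -19579, -36537
Δ²: -158, -926, -2630, -5630, -10286, -16958
Δ³: -768, -1704, -3000, -4656, -6672
Δ⁴: -936, -1296, -1656, -2016
Δ⁵: -360, -360, -360
The fifth differences are constant (-360).
-2016 − 360 = -2376;  -6672 − 2376 = -9048;  -16958 − 9048 = -26006;  -36537 − 26006 = -62543;  -70136 − 62543 = -132679

-132679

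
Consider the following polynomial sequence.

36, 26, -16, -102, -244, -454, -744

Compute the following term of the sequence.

-1126

Δ: -10  -42  -86  -142  -210  -290
Δ²: -32  -44  -56  -68  -80
Δ³: -12  -12  -12  -12
The third differences are constant (-12).
-80 − 12 = -92;  -290 − 92 = -382;  -744 − 382 = -1126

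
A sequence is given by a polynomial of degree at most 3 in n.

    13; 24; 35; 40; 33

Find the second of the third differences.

First differences: 11, 11, 5, -7
Second differences: 0, -6, -12
Third differences: -6, -6

-6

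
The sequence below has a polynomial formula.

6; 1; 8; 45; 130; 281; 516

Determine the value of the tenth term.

Δ: -5  7  37  85  151  235
Δ²: 12  30  48  66  84
Δ³: 18  18  18  18
Third differences constant at 18.
84 + 18 = 102;  235 + 102 = 337;  516 + 337 = 853
102 + 18 = 120;  337 + 120 = 457;  853 + 457 = 1310
120 + 18 = 138;  457 + 138 = 595;  1310 + 595 = 1905

1905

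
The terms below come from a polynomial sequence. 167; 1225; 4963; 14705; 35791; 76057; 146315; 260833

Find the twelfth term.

1058, 3738, 9742, 21086, 40266, 70258, 114518
2680, 6004, 11344, 19180, 29992, 44260
3324, 5340, 7836, 10812, 14268
2016, 2496, 2976, 3456
480, 480, 480
Fifth differences constant at 480.
3456 + 480 = 3936;  14268 + 3936 = 18204;  44260 + 18204 = 62464;  114518 + 62464 = 176982;  260833 + 176982 = 437815
3936 + 480 = 4416;  18204 + 4416 = 22620;  62464 + 22620 = 85084;  176982 + 85084 = 262066;  437815 + 262066 = 699881
4416 + 480 = 4896;  22620 + 4896 = 27516;  85084 + 27516 = 112600;  262066 + 112600 = 374666;  699881 + 374666 = 1074547
4896 + 480 = 5376;  27516 + 5376 = 32892;  112600 + 32892 = 145492;  374666 + 145492 = 520158;  1074547 + 520158 = 1594705

1594705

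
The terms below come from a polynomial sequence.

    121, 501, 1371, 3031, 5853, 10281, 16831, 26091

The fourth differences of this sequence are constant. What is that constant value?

D1: 380, 870, 1660, 2822, 4428, 6550, 9260
D2: 490, 790, 1162, 1606, 2122, 2710
D3: 300, 372, 444, 516, 588
D4: 72, 72, 72, 72

72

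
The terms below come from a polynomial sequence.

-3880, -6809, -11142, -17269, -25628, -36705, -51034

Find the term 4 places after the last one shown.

-153230

-2929, -4333, -6127, -8359, -11077, -14329
-1404, -1794, -2232, -2718, -3252
-390, -438, -486, -534
-48, -48, -48
The fourth differences are constant (-48).
-534 − 48 = -582;  -3252 − 582 = -3834;  -14329 − 3834 = -18163;  -51034 − 18163 = -69197
-582 − 48 = -630;  -3834 − 630 = -4464;  -18163 − 4464 = -22627;  -69197 − 22627 = -91824
-630 − 48 = -678;  -4464 − 678 = -5142;  -22627 − 5142 = -27769;  -91824 − 27769 = -119593
-678 − 48 = -726;  -5142 − 726 = -5868;  -27769 − 5868 = -33637;  -119593 − 33637 = -153230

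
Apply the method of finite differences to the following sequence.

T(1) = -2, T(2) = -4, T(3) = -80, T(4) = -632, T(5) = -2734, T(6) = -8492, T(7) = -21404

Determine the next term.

-46720

First differences: -2, -76, -552, -2102, -5758, -12912
Second differences: -74, -476, -1550, -3656, -7154
Third differences: -402, -1074, -2106, -3498
Fourth differences: -672, -1032, -1392
Fifth differences: -360, -360
The fifth differences are constant (-360).
-1392 − 360 = -1752;  -3498 − 1752 = -5250;  -7154 − 5250 = -12404;  -12912 − 12404 = -25316;  -21404 − 25316 = -46720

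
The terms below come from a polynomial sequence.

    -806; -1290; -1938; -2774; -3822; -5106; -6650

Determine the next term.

-8478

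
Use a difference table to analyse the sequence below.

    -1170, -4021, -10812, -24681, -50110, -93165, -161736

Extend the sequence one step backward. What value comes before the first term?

-225

D1: -2851  -6791  -13869  -25429  -43055  -68571
D2: -3940  -7078  -11560  -17626  -25516
D3: -3138  -4482  -6066  -7890
D4: -1344  -1584  -1824
D5: -240  -240
The fifth differences are constant at -240.
Work back: -1344 + 240 = -1104;  -3138 + 1104 = -2034;  -3940 + 2034 = -1906;  -2851 + 1906 = -945;  -1170 + 945 = -225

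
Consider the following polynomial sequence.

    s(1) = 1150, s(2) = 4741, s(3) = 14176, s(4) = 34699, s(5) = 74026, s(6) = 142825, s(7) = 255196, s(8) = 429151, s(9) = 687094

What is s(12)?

2264851

D1: 3591  9435  20523  39327  68799  112371  173955  257943
D2: 5844  11088  18804  29472  43572  61584  83988
D3: 5244  7716  10668  14100  18012  22404
D4: 2472  2952  3432  3912  4392
D5: 480  480  480  480
Constant fifth difference = 480, so extend:
4392 + 480 = 4872;  22404 + 4872 = 27276;  83988 + 27276 = 111264;  257943 + 111264 = 369207;  687094 + 369207 = 1056301
4872 + 480 = 5352;  27276 + 5352 = 32628;  111264 + 32628 = 143892;  369207 + 143892 = 513099;  1056301 + 513099 = 1569400
5352 + 480 = 5832;  32628 + 5832 = 38460;  143892 + 38460 = 182352;  513099 + 182352 = 695451;  1569400 + 695451 = 2264851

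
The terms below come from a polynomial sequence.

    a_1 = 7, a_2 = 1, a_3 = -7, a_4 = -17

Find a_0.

11

D1: -6, -8, -10
D2: -2, -2
The second differences are constant at -2.
Work back: -6 + 2 = -4;  7 + 4 = 11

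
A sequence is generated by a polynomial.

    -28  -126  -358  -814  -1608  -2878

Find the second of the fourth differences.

D1: -98, -232, -456, -794, -1270
D2: -134, -224, -338, -476
D3: -90, -114, -138
D4: -24, -24

-24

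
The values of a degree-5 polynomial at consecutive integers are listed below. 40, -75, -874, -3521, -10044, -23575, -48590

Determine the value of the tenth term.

-262499

Δ: -115 , -799 , -2647 , -6523 , -13531 , -25015
Δ²: -684 , -1848 , -3876 , -7008 , -11484
Δ³: -1164 , -2028 , -3132 , -4476
Δ⁴: -864 , -1104 , -1344
Δ⁵: -240 , -240
The fifth differences are constant (-240).
-1344 − 240 = -1584;  -4476 − 1584 = -6060;  -11484 − 6060 = -17544;  -25015 − 17544 = -42559;  -48590 − 42559 = -91149
-1584 − 240 = -1824;  -6060 − 1824 = -7884;  -17544 − 7884 = -25428;  -42559 − 25428 = -67987;  -91149 − 67987 = -159136
-1824 − 240 = -2064;  -7884 − 2064 = -9948;  -25428 − 9948 = -35376;  -67987 − 35376 = -103363;  -159136 − 103363 = -262499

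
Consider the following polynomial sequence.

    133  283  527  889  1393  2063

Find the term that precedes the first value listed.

First differences: 150  244  362  504  670
Second differences: 94  118  142  166
Third differences: 24  24  24
The third differences are constant at 24.
Work back: 94 − 24 = 70;  150 − 70 = 80;  133 − 80 = 53

53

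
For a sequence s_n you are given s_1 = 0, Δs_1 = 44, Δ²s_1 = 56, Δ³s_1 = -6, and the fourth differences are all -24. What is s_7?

624

Build the table forward from the leading diagonal:
Fourth differences: -24  -24  -24  -24  -24  -24  -24
Third differences: -6  -30  -54  -78  -102  -126  -150
Second differences: 56  50  20  -34  -112  -214  -340
First differences: 44  100  150  170  136  24  -190
s: 0  44  144  294  464  600  624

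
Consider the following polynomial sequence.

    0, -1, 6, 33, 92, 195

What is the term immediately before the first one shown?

-3

D1: -1, 7, 27, 59, 103
D2: 8, 20, 32, 44
D3: 12, 12, 12
The third differences are constant at 12.
Work back: 8 − 12 = -4;  -1 + 4 = 3;  0 − 3 = -3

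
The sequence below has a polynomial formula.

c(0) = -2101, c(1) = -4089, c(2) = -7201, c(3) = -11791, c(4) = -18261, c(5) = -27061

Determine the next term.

-38689

-1988 , -3112 , -4590 , -6470 , -8800
-1124 , -1478 , -1880 , -2330
-354 , -402 , -450
-48 , -48
The fourth differences are constant (-48).
-450 − 48 = -498;  -2330 − 498 = -2828;  -8800 − 2828 = -11628;  -27061 − 11628 = -38689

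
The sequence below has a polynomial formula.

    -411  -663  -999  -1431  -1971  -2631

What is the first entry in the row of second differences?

First differences: -252, -336, -432, -540, -660
Second differences: -84, -96, -108, -120
Third differences: -12, -12, -12

-84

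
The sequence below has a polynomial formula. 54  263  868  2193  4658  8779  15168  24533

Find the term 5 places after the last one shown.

209, 605, 1325, 2465, 4121, 6389, 9365
396, 720, 1140, 1656, 2268, 2976
324, 420, 516, 612, 708
96, 96, 96, 96
Constant fourth difference = 96, so extend:
708 + 96 = 804;  2976 + 804 = 3780;  9365 + 3780 = 13145;  24533 + 13145 = 37678
804 + 96 = 900;  3780 + 900 = 4680;  13145 + 4680 = 17825;  37678 + 17825 = 55503
900 + 96 = 996;  4680 + 996 = 5676;  17825 + 5676 = 23501;  55503 + 23501 = 79004
996 + 96 = 1092;  5676 + 1092 = 6768;  23501 + 6768 = 30269;  79004 + 30269 = 109273
1092 + 96 = 1188;  6768 + 1188 = 7956;  30269 + 7956 = 38225;  109273 + 38225 = 147498

147498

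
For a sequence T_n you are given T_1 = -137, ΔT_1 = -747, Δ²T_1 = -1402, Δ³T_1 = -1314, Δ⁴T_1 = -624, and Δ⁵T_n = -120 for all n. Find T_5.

-17417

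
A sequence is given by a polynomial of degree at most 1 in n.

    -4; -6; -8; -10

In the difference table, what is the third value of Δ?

-2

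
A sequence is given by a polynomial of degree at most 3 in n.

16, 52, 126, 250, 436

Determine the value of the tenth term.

First differences: 36 , 74 , 124 , 186
Second differences: 38 , 50 , 62
Third differences: 12 , 12
Third differences constant at 12.
62 + 12 = 74;  186 + 74 = 260;  436 + 260 = 696
74 + 12 = 86;  260 + 86 = 346;  696 + 346 = 1042
86 + 12 = 98;  346 + 98 = 444;  1042 + 444 = 1486
98 + 12 = 110;  444 + 110 = 554;  1486 + 554 = 2040
110 + 12 = 122;  554 + 122 = 676;  2040 + 676 = 2716

2716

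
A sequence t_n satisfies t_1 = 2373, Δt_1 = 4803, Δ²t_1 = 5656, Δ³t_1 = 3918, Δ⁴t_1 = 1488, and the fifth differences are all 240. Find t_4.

37668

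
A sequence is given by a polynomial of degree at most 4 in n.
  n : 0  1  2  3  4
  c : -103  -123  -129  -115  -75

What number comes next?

First differences: -20 , -6 , 14 , 40
Second differences: 14 , 20 , 26
Third differences: 6 , 6
Third differences constant at 6.
26 + 6 = 32;  40 + 32 = 72;  -75 + 72 = -3

-3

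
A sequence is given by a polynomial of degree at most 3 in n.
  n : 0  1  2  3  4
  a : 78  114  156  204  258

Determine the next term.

318

D1: 36  42  48  54
D2: 6  6  6
Second differences constant at 6.
54 + 6 = 60;  258 + 60 = 318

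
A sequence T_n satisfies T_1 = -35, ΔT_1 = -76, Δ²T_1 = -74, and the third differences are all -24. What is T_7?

Build the table forward from the leading diagonal:
D3: -24  -24  -24  -24  -24  -24  -24
D2: -74  -98  -122  -146  -170  -194  -218
D1: -76  -150  -248  -370  -516  -686  -880
T: -35  -111  -261  -509  -879  -1395  -2081

-2081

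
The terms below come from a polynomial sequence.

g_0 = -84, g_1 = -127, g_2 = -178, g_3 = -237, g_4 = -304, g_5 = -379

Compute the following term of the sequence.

First differences: -43 , -51 , -59 , -67 , -75
Second differences: -8 , -8 , -8 , -8
Second differences constant at -8.
-75 − 8 = -83;  -379 − 83 = -462

-462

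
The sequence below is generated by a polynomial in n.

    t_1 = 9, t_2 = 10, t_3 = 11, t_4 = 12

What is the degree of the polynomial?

First differences: 1, 1, 1
The first differences are constant, so the polynomial has degree 1.

1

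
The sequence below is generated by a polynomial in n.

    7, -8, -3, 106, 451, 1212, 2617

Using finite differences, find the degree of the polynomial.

4

Δ: -15, 5, 109, 345, 761, 1405
Δ²: 20, 104, 236, 416, 644
Δ³: 84, 132, 180, 228
Δ⁴: 48, 48, 48
The fourth differences are constant, so the polynomial has degree 4.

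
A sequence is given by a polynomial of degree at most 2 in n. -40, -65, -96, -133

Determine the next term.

-176

First differences: -25 , -31 , -37
Second differences: -6 , -6
Constant second difference = -6, so extend:
-37 − 6 = -43;  -133 − 43 = -176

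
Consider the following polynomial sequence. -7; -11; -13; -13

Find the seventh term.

First differences: -4, -2, 0
Second differences: 2, 2
Second differences constant at 2.
0 + 2 = 2;  -13 + 2 = -11
2 + 2 = 4;  -11 + 4 = -7
4 + 2 = 6;  -7 + 6 = -1

-1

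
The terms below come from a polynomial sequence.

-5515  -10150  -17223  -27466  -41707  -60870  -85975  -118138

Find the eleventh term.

-269575

Δ: -4635 , -7073 , -10243 , -14241 , -19163 , -25105 , -32163
Δ²: -2438 , -3170 , -3998 , -4922 , -5942 , -7058
Δ³: -732 , -828 , -924 , -1020 , -1116
Δ⁴: -96 , -96 , -96 , -96
Fourth differences constant at -96.
-1116 − 96 = -1212;  -7058 − 1212 = -8270;  -32163 − 8270 = -40433;  -118138 − 40433 = -158571
-1212 − 96 = -1308;  -8270 − 1308 = -9578;  -40433 − 9578 = -50011;  -158571 − 50011 = -208582
-1308 − 96 = -1404;  -9578 − 1404 = -10982;  -50011 − 10982 = -60993;  -208582 − 60993 = -269575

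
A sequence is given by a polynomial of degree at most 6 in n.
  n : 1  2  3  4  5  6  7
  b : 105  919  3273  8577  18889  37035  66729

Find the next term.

112693

First differences: 814  2354  5304  10312  18146  29694
Second differences: 1540  2950  5008  7834  11548
Third differences: 1410  2058  2826  3714
Fourth differences: 648  768  888
Fifth differences: 120  120
Fifth differences constant at 120.
888 + 120 = 1008;  3714 + 1008 = 4722;  11548 + 4722 = 16270;  29694 + 16270 = 45964;  66729 + 45964 = 112693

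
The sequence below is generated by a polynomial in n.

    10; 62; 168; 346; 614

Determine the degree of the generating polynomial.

First differences: 52, 106, 178, 268
Second differences: 54, 72, 90
Third differences: 18, 18
The third differences are constant, so the polynomial has degree 3.

3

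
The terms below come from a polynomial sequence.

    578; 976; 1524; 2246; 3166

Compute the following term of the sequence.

4308

D1: 398, 548, 722, 920
D2: 150, 174, 198
D3: 24, 24
Constant third difference = 24, so extend:
198 + 24 = 222;  920 + 222 = 1142;  3166 + 1142 = 4308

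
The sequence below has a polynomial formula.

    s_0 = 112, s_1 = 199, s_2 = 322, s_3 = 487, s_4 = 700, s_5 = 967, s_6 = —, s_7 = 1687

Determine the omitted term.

1294

Using the first 6 terms:
D1: 87  123  165  213  267
D2: 36  42  48  54
D3: 6  6  6
Constant third difference = 6.
Extend forward: 54 + 6 = 60;  267 + 60 = 327;  967 + 327 = 1294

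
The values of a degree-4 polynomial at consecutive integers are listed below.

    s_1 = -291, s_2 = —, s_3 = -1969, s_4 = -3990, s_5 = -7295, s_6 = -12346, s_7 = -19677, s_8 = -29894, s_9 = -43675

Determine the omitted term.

-842

Using the last 7 terms:
First differences: -2021  -3305  -5051  -7331  -10217  -13781
Second differences: -1284  -1746  -2280  -2886  -3564
Third differences: -462  -534  -606  -678
Fourth differences: -72  -72  -72
Constant fourth difference = -72.
Extend backward: -462 + 72 = -390;  -1284 + 390 = -894;  -2021 + 894 = -1127;  -1969 + 1127 = -842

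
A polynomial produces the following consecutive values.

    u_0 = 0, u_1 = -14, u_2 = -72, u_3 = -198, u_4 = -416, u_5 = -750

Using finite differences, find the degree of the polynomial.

3

D1: -14, -58, -126, -218, -334
D2: -44, -68, -92, -116
D3: -24, -24, -24
The third differences are constant, so the polynomial has degree 3.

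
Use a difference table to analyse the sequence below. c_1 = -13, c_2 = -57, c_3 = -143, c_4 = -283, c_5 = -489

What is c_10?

First differences: -44 , -86 , -140 , -206
Second differences: -42 , -54 , -66
Third differences: -12 , -12
Constant third difference = -12, so extend:
-66 − 12 = -78;  -206 − 78 = -284;  -489 − 284 = -773
-78 − 12 = -90;  -284 − 90 = -374;  -773 − 374 = -1147
-90 − 12 = -102;  -374 − 102 = -476;  -1147 − 476 = -1623
-102 − 12 = -114;  -476 − 114 = -590;  -1623 − 590 = -2213
-114 − 12 = -126;  -590 − 126 = -716;  -2213 − 716 = -2929

-2929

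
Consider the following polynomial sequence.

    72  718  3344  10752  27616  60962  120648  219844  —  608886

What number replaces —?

375512

Using the first 8 terms:
First differences: 646, 2626, 7408, 16864, 33346, 59686, 99196
Second differences: 1980, 4782, 9456, 16482, 26340, 39510
Third differences: 2802, 4674, 7026, 9858, 13170
Fourth differences: 1872, 2352, 2832, 3312
Fifth differences: 480, 480, 480
Constant fifth difference = 480.
Extend forward: 3312 + 480 = 3792;  13170 + 3792 = 16962;  39510 + 16962 = 56472;  99196 + 56472 = 155668;  219844 + 155668 = 375512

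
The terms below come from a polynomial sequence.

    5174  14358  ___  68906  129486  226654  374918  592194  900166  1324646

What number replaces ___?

33454

Using the last 7 terms:
D1: 60580  97168  148264  217276  307972  424480
D2: 36588  51096  69012  90696  116508
D3: 14508  17916  21684  25812
D4: 3408  3768  4128
D5: 360  360
Constant fifth difference = 360.
Extend backward: 3408 − 360 = 3048;  14508 − 3048 = 11460;  36588 − 11460 = 25128;  60580 − 25128 = 35452;  68906 − 35452 = 33454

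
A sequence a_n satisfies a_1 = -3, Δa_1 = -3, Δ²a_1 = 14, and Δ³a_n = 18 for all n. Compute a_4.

Build the table forward from the leading diagonal:
Third differences: 18, 18, 18, 18
Second differences: 14, 32, 50, 68
First differences: -3, 11, 43, 93
a: -3, -6, 5, 48

48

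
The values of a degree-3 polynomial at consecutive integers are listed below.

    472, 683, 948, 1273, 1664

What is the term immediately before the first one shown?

Δ: 211, 265, 325, 391
Δ²: 54, 60, 66
Δ³: 6, 6
The third differences are constant at 6.
Work back: 54 − 6 = 48;  211 − 48 = 163;  472 − 163 = 309

309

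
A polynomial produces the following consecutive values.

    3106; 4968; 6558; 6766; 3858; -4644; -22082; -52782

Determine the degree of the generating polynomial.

D1: 1862, 1590, 208, -2908, -8502, -17438, -30700
D2: -272, -1382, -3116, -5594, -8936, -13262
D3: -1110, -1734, -2478, -3342, -4326
D4: -624, -744, -864, -984
D5: -120, -120, -120
The fifth differences are constant, so the polynomial has degree 5.

5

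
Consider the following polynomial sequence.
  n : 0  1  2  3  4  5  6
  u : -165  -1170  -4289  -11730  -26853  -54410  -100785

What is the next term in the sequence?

D1: -1005 , -3119 , -7441 , -15123 , -27557 , -46375
D2: -2114 , -4322 , -7682 , -12434 , -18818
D3: -2208 , -3360 , -4752 , -6384
D4: -1152 , -1392 , -1632
D5: -240 , -240
The fifth differences are constant (-240).
-1632 − 240 = -1872;  -6384 − 1872 = -8256;  -18818 − 8256 = -27074;  -46375 − 27074 = -73449;  -100785 − 73449 = -174234

-174234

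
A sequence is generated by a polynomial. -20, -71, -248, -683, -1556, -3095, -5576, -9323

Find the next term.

Δ: -51  -177  -435  -873  -1539  -2481  -3747
Δ²: -126  -258  -438  -666  -942  -1266
Δ³: -132  -180  -228  -276  -324
Δ⁴: -48  -48  -48  -48
The fourth differences are constant (-48).
-324 − 48 = -372;  -1266 − 372 = -1638;  -3747 − 1638 = -5385;  -9323 − 5385 = -14708

-14708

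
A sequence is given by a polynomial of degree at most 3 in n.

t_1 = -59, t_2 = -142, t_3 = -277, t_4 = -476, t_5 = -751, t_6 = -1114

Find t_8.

-2152

First differences: -83, -135, -199, -275, -363
Second differences: -52, -64, -76, -88
Third differences: -12, -12, -12
Constant third difference = -12, so extend:
-88 − 12 = -100;  -363 − 100 = -463;  -1114 − 463 = -1577
-100 − 12 = -112;  -463 − 112 = -575;  -1577 − 575 = -2152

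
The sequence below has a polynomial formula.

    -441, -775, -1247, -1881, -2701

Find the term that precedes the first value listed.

-334, -472, -634, -820
-138, -162, -186
-24, -24
The third differences are constant at -24.
Work back: -138 + 24 = -114;  -334 + 114 = -220;  -441 + 220 = -221

-221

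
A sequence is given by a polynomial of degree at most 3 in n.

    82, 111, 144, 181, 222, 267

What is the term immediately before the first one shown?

57

D1: 29  33  37  41  45
D2: 4  4  4  4
The second differences are constant at 4.
Work back: 29 − 4 = 25;  82 − 25 = 57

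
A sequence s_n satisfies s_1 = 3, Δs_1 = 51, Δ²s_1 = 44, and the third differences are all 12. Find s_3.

Build the table forward from the leading diagonal:
Third differences: 12, 12, 12
Second differences: 44, 56, 68
First differences: 51, 95, 151
s: 3, 54, 149

149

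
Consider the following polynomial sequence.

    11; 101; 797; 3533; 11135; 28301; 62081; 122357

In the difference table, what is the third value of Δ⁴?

2352

First differences: 90, 696, 2736, 7602, 17166, 33780, 60276
Second differences: 606, 2040, 4866, 9564, 16614, 26496
Third differences: 1434, 2826, 4698, 7050, 9882
Fourth differences: 1392, 1872, 2352, 2832
Fifth differences: 480, 480, 480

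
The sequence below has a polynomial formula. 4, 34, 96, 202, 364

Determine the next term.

594

First differences: 30  62  106  162
Second differences: 32  44  56
Third differences: 12  12
The third differences are constant (12).
56 + 12 = 68;  162 + 68 = 230;  364 + 230 = 594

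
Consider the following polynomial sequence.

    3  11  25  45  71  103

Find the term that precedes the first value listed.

1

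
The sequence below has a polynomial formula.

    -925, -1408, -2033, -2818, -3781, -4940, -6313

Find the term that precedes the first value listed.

-483  -625  -785  -963  -1159  -1373
-142  -160  -178  -196  -214
-18  -18  -18  -18
The third differences are constant at -18.
Work back: -142 + 18 = -124;  -483 + 124 = -359;  -925 + 359 = -566

-566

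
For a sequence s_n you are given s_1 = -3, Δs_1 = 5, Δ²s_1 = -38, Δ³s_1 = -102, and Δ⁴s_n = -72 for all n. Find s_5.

Build the table forward from the leading diagonal:
D4: -72  -72  -72  -72  -72
D3: -102  -174  -246  -318  -390
D2: -38  -140  -314  -560  -878
D1: 5  -33  -173  -487  -1047
s: -3  2  -31  -204  -691

-691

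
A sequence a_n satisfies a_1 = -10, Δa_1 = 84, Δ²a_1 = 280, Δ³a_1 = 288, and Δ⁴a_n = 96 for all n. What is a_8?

Build the table forward from the leading diagonal:
Δ⁴: 96, 96, 96, 96, 96, 96, 96, 96
Δ³: 288, 384, 480, 576, 672, 768, 864, 960
Δ²: 280, 568, 952, 1432, 2008, 2680, 3448, 4312
Δ: 84, 364, 932, 1884, 3316, 5324, 8004, 11452
a: -10, 74, 438, 1370, 3254, 6570, 11894, 19898

19898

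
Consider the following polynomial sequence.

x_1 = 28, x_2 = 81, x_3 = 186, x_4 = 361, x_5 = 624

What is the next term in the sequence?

53 , 105 , 175 , 263
52 , 70 , 88
18 , 18
Third differences constant at 18.
88 + 18 = 106;  263 + 106 = 369;  624 + 369 = 993

993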